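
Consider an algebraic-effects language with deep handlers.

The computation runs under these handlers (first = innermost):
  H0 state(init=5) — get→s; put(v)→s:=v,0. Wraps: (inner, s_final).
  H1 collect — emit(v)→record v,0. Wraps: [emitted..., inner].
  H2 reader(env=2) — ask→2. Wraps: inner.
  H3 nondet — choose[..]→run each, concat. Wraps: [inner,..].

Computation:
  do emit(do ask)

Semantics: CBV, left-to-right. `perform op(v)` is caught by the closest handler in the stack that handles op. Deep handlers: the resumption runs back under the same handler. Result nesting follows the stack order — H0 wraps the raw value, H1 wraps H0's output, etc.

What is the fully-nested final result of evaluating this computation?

Answer: [[2, (0, 5)]]

Working:
ask @ H2 ⇒ 2
emit(2) @ H1 ⇒ out+=2
H0 returns (0, 5)
H1 returns [2, (0, 5)]
H2 returns [2, (0, 5)]
H3 returns [[2, (0, 5)]]
= [[2, (0, 5)]]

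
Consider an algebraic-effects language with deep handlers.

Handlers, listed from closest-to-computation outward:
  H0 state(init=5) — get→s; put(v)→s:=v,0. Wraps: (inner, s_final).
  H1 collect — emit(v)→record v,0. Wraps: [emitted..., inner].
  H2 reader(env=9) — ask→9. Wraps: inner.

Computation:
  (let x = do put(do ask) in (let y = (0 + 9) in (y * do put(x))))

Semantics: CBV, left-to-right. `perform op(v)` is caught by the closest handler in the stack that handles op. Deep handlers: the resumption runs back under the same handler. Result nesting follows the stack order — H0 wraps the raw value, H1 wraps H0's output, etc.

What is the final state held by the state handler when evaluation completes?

Evaluation trace:
ask @ H2 ⇒ 9
put(9) @ H0 ⇒ s:=9
put(0) @ H0 ⇒ s:=0
H0 returns (0, 0)
H1 returns [(0, 0)]
H2 returns [(0, 0)]
= [(0, 0)]

Answer: 0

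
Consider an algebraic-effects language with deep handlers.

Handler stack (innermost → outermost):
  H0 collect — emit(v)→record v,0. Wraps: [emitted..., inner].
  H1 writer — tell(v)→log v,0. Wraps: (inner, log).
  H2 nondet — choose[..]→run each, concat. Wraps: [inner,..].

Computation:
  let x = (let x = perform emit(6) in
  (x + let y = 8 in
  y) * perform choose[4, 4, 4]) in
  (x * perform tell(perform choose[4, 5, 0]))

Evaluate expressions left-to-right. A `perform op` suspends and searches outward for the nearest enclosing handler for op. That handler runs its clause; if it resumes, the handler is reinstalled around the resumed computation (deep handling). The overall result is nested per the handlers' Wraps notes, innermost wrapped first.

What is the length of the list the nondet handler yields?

Step-by-step:
emit(6) @ H0 ⇒ out+=6
choose[4, 4, 4] @ H2
  branch[0] choose=4:
    choose[4, 5, 0] @ H2
      branch[0] choose=4:
        tell(4) @ H1 ⇒ log+=4
        H0 returns [6, 0]
        H1 returns ([6, 0], (4))
        H2 returns [([6, 0], (4))]
      branch[1] choose=5:
        tell(5) @ H1 ⇒ log+=5
        H0 returns [6, 0]
        H1 returns ([6, 0], (5))
        H2 returns [([6, 0], (5))]
      branch[2] choose=0:
        tell(0) @ H1 ⇒ log+=0
        H0 returns [6, 0]
        H1 returns ([6, 0], (0))
        H2 returns [([6, 0], (0))]
  branch[1] choose=4:
    choose[4, 5, 0] @ H2
      branch[0] choose=4:
        tell(4) @ H1 ⇒ log+=4
        H0 returns [6, 0]
        H1 returns ([6, 0], (4))
        H2 returns [([6, 0], (4))]
      branch[1] choose=5:
        tell(5) @ H1 ⇒ log+=5
        H0 returns [6, 0]
        H1 returns ([6, 0], (5))
        H2 returns [([6, 0], (5))]
      branch[2] choose=0:
        tell(0) @ H1 ⇒ log+=0
        H0 returns [6, 0]
        H1 returns ([6, 0], (0))
        H2 returns [([6, 0], (0))]
  branch[2] choose=4:
    choose[4, 5, 0] @ H2
      branch[0] choose=4:
        tell(4) @ H1 ⇒ log+=4
        H0 returns [6, 0]
        H1 returns ([6, 0], (4))
        H2 returns [([6, 0], (4))]
      branch[1] choose=5:
        tell(5) @ H1 ⇒ log+=5
        H0 returns [6, 0]
        H1 returns ([6, 0], (5))
        H2 returns [([6, 0], (5))]
      branch[2] choose=0:
        tell(0) @ H1 ⇒ log+=0
        H0 returns [6, 0]
        H1 returns ([6, 0], (0))
        H2 returns [([6, 0], (0))]
= [([6, 0], (4)), ([6, 0], (5)), ([6, 0], (0)), ([6, 0], (4)), ([6, 0], (5)), ([6, 0], (0)), ([6, 0], (4)), ([6, 0], (5)), ([6, 0], (0))]

Answer: 9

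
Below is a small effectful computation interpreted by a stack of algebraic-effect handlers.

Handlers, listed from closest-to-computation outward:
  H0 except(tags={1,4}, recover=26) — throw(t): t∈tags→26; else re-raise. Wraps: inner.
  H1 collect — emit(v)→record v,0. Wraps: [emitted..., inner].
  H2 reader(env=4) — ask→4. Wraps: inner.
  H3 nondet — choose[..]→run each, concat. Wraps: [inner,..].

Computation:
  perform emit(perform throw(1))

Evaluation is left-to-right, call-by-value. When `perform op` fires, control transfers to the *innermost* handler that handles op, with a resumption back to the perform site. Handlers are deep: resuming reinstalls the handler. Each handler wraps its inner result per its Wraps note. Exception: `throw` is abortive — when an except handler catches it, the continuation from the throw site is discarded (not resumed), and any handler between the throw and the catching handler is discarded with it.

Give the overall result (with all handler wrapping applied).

Step-by-step:
throw(1) @ H0 caught ⇒ 26
H1 returns [26]
H2 returns [26]
H3 returns [[26]]
= [[26]]

Answer: [[26]]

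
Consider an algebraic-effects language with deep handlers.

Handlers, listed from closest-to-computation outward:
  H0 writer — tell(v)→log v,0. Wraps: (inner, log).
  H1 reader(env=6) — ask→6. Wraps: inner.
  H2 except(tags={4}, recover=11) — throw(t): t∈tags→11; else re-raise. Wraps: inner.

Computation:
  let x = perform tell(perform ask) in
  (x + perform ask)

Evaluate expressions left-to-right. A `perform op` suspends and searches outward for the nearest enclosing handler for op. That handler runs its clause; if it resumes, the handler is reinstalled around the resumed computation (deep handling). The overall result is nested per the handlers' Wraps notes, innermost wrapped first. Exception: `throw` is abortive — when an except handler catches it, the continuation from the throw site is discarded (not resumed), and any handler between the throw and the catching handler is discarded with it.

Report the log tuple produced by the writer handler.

Answer: (6)

Step-by-step:
ask @ H1 ⇒ 6
tell(6) @ H0 ⇒ log+=6
ask @ H1 ⇒ 6
H0 returns (6, (6))
H1 returns (6, (6))
H2 returns (6, (6))
= (6, (6))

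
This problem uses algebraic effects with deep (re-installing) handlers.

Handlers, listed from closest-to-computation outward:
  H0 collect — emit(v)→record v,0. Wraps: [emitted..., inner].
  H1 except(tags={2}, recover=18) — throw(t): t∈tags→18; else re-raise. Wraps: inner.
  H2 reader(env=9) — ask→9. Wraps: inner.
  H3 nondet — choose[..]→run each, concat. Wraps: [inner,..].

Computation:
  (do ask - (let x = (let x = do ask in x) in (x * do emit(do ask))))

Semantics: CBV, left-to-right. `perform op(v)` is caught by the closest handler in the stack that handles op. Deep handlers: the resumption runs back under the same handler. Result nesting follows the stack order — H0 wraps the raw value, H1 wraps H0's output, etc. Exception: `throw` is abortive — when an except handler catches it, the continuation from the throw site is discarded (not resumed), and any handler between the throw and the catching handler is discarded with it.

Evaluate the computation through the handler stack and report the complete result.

Answer: [[9, 9]]

Step-by-step:
ask @ H2 ⇒ 9
ask @ H2 ⇒ 9
ask @ H2 ⇒ 9
emit(9) @ H0 ⇒ out+=9
H0 returns [9, 9]
H1 returns [9, 9]
H2 returns [9, 9]
H3 returns [[9, 9]]
= [[9, 9]]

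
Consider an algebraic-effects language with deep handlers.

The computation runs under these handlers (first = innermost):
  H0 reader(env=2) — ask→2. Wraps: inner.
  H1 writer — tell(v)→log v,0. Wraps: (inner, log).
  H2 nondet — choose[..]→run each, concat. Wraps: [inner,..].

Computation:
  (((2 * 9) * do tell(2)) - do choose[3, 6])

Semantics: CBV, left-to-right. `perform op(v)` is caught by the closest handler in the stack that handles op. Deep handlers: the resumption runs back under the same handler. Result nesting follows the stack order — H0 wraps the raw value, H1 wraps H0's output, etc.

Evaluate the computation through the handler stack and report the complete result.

Answer: [(-3, (2)), (-6, (2))]

Step-by-step:
tell(2) @ H1 ⇒ log+=2
choose[3, 6] @ H2
  branch[0] choose=3:
    H0 returns -3
    H1 returns (-3, (2))
    H2 returns [(-3, (2))]
  branch[1] choose=6:
    H0 returns -6
    H1 returns (-6, (2))
    H2 returns [(-6, (2))]
= [(-3, (2)), (-6, (2))]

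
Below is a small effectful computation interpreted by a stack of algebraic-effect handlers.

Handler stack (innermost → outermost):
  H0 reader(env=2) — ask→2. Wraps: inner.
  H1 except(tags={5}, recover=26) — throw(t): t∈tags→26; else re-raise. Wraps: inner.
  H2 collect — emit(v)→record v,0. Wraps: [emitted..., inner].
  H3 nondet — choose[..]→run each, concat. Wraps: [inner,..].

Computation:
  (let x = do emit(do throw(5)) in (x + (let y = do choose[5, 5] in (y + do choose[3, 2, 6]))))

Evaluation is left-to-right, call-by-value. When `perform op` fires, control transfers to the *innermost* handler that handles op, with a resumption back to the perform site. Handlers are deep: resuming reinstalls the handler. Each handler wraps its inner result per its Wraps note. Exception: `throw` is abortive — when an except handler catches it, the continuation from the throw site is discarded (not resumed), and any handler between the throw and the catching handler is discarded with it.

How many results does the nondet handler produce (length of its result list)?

Step-by-step:
throw(5) @ H1 caught ⇒ 26
H2 returns [26]
H3 returns [[26]]
= [[26]]

Answer: 1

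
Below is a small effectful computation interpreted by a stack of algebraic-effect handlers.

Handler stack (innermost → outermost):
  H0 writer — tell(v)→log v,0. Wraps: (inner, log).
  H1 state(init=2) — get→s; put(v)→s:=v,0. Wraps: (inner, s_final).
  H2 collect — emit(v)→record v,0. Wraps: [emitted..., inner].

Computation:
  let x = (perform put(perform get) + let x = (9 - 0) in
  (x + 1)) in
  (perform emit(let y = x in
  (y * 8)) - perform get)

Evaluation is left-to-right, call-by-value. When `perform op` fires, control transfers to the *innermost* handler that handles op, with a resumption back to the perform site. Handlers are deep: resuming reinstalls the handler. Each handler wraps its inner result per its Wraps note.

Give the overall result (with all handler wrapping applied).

Step-by-step:
get @ H1 ⇒ 2
put(2) @ H1 ⇒ s:=2
emit(80) @ H2 ⇒ out+=80
get @ H1 ⇒ 2
H0 returns (-2, ())
H1 returns ((-2, ()), 2)
H2 returns [80, ((-2, ()), 2)]
= [80, ((-2, ()), 2)]

Answer: [80, ((-2, ()), 2)]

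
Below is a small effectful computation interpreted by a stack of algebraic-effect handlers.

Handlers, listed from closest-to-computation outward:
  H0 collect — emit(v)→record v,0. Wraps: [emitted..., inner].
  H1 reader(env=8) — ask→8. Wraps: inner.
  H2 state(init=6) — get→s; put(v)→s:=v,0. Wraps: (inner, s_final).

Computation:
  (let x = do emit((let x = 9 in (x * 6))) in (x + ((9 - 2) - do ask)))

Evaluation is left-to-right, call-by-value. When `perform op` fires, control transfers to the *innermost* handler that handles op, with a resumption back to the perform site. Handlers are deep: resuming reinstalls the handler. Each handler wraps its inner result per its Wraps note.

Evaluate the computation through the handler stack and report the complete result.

Answer: ([54, -1], 6)

Evaluation trace:
emit(54) @ H0 ⇒ out+=54
ask @ H1 ⇒ 8
H0 returns [54, -1]
H1 returns [54, -1]
H2 returns ([54, -1], 6)
= ([54, -1], 6)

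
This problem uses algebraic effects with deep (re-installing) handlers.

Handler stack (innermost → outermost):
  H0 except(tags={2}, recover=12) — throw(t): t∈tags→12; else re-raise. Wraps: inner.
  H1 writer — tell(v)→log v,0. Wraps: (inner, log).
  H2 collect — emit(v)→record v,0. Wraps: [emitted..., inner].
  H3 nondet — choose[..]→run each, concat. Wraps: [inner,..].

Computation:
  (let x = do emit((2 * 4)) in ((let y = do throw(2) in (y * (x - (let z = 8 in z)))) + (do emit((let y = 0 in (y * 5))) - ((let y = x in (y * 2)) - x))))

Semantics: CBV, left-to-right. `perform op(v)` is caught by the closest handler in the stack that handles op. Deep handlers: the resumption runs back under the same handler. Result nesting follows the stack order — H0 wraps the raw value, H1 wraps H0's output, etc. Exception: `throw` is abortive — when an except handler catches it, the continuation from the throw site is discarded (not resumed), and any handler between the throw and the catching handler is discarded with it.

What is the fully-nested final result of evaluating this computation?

Answer: [[8, (12, ())]]

Working:
emit(8) @ H2 ⇒ out+=8
throw(2) @ H0 caught ⇒ 12
H1 returns (12, ())
H2 returns [8, (12, ())]
H3 returns [[8, (12, ())]]
= [[8, (12, ())]]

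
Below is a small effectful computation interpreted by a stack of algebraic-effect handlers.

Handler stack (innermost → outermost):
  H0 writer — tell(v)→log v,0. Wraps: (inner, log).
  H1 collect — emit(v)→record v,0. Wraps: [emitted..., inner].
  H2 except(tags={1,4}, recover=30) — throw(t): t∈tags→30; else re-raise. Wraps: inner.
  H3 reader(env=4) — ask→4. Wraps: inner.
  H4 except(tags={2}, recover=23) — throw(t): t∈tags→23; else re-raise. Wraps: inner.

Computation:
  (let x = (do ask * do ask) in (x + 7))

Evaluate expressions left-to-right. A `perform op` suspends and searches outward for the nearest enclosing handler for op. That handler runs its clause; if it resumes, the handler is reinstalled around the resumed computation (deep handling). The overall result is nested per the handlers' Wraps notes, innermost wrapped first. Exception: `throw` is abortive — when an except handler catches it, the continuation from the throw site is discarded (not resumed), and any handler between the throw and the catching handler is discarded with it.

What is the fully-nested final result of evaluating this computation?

Answer: [(23, ())]

Evaluation trace:
ask @ H3 ⇒ 4
ask @ H3 ⇒ 4
H0 returns (23, ())
H1 returns [(23, ())]
H2 returns [(23, ())]
H3 returns [(23, ())]
H4 returns [(23, ())]
= [(23, ())]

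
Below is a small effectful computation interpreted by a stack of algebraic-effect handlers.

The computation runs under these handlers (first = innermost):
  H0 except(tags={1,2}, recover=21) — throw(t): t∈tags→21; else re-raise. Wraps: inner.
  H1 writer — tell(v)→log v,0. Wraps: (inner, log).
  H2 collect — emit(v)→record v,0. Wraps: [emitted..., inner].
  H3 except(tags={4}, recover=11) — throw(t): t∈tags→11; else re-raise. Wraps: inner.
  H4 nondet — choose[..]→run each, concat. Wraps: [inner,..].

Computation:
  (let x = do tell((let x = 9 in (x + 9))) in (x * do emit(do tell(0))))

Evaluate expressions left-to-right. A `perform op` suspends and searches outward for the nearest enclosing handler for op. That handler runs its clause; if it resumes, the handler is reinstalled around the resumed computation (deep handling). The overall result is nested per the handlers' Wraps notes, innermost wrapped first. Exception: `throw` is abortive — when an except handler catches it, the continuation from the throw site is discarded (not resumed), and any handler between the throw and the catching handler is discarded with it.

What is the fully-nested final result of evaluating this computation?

Working:
tell(18) @ H1 ⇒ log+=18
tell(0) @ H1 ⇒ log+=0
emit(0) @ H2 ⇒ out+=0
H0 returns 0
H1 returns (0, (18, 0))
H2 returns [0, (0, (18, 0))]
H3 returns [0, (0, (18, 0))]
H4 returns [[0, (0, (18, 0))]]
= [[0, (0, (18, 0))]]

Answer: [[0, (0, (18, 0))]]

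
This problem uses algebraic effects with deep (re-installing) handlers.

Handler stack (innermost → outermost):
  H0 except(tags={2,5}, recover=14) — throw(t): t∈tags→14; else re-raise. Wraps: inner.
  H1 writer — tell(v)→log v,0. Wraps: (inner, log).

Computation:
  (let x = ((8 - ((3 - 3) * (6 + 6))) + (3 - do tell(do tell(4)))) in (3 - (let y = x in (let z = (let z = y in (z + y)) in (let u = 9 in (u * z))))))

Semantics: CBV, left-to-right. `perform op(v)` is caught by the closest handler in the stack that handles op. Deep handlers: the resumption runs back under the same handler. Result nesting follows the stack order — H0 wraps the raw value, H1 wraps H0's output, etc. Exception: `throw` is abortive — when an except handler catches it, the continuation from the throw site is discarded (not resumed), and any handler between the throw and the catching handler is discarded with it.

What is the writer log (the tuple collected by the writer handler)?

Evaluation trace:
tell(4) @ H1 ⇒ log+=4
tell(0) @ H1 ⇒ log+=0
H0 returns -195
H1 returns (-195, (4, 0))
= (-195, (4, 0))

Answer: (4, 0)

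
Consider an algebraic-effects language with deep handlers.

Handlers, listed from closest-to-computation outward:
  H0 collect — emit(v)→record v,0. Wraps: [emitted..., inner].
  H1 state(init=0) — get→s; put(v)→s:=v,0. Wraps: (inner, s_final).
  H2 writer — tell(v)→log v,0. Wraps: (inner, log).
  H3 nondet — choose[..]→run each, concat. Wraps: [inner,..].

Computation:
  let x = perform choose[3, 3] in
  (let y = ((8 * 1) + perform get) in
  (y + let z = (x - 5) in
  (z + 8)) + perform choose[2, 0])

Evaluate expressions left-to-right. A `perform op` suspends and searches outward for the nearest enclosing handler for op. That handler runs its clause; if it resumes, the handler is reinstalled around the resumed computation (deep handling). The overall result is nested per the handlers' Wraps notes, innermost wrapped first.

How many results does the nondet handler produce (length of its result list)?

Working:
choose[3, 3] @ H3
  branch[0] choose=3:
    get @ H1 ⇒ 0
    choose[2, 0] @ H3
      branch[0] choose=2:
        H0 returns [16]
        H1 returns ([16], 0)
        H2 returns (([16], 0), ())
        H3 returns [(([16], 0), ())]
      branch[1] choose=0:
        H0 returns [14]
        H1 returns ([14], 0)
        H2 returns (([14], 0), ())
        H3 returns [(([14], 0), ())]
  branch[1] choose=3:
    get @ H1 ⇒ 0
    choose[2, 0] @ H3
      branch[0] choose=2:
        H0 returns [16]
        H1 returns ([16], 0)
        H2 returns (([16], 0), ())
        H3 returns [(([16], 0), ())]
      branch[1] choose=0:
        H0 returns [14]
        H1 returns ([14], 0)
        H2 returns (([14], 0), ())
        H3 returns [(([14], 0), ())]
= [(([16], 0), ()), (([14], 0), ()), (([16], 0), ()), (([14], 0), ())]

Answer: 4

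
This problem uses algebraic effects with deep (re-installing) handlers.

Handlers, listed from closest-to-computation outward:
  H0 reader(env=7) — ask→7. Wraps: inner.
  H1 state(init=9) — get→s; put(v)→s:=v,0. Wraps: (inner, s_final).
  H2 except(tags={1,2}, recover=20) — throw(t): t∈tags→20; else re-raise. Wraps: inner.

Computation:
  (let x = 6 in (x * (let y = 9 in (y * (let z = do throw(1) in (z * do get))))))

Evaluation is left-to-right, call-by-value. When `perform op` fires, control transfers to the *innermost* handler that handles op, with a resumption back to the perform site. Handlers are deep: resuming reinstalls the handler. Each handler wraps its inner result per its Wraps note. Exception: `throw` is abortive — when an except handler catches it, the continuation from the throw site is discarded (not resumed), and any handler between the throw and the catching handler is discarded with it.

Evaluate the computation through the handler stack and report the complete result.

Answer: 20

Working:
throw(1) @ H2 caught ⇒ 20
= 20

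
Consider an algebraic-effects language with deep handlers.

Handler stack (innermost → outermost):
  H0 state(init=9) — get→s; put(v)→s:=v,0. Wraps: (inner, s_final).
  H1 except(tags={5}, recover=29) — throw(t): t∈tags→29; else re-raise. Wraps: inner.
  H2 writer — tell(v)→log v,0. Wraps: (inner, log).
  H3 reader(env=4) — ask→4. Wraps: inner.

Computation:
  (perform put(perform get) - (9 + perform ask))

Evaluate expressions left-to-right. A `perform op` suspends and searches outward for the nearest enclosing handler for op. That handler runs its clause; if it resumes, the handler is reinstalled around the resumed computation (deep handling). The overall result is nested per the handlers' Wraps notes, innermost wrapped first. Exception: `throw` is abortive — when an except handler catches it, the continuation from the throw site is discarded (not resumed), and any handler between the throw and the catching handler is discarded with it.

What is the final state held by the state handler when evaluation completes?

Working:
get @ H0 ⇒ 9
put(9) @ H0 ⇒ s:=9
ask @ H3 ⇒ 4
H0 returns (-13, 9)
H1 returns (-13, 9)
H2 returns ((-13, 9), ())
H3 returns ((-13, 9), ())
= ((-13, 9), ())

Answer: 9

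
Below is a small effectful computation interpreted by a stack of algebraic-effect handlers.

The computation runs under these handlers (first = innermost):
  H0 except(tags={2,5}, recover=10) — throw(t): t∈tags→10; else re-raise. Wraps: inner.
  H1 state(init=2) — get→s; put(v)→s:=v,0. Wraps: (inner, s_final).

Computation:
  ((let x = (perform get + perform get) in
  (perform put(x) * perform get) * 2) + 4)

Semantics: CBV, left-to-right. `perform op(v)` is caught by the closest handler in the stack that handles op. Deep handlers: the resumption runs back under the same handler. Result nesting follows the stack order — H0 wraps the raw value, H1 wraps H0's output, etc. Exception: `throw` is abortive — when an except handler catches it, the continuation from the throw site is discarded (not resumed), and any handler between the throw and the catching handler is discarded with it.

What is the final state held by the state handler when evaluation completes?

Answer: 4

Evaluation trace:
get @ H1 ⇒ 2
get @ H1 ⇒ 2
put(4) @ H1 ⇒ s:=4
get @ H1 ⇒ 4
H0 returns 4
H1 returns (4, 4)
= (4, 4)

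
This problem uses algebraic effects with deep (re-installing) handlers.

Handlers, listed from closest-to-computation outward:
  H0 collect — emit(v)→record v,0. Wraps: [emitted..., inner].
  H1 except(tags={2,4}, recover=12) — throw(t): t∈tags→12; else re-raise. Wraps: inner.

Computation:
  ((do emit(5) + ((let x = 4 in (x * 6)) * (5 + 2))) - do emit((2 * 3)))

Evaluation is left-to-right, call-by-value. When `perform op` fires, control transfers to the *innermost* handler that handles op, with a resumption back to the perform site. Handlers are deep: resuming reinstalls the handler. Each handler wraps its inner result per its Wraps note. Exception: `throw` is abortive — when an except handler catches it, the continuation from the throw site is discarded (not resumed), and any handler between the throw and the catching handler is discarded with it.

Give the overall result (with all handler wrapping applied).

Working:
emit(5) @ H0 ⇒ out+=5
emit(6) @ H0 ⇒ out+=6
H0 returns [5, 6, 168]
H1 returns [5, 6, 168]
= [5, 6, 168]

Answer: [5, 6, 168]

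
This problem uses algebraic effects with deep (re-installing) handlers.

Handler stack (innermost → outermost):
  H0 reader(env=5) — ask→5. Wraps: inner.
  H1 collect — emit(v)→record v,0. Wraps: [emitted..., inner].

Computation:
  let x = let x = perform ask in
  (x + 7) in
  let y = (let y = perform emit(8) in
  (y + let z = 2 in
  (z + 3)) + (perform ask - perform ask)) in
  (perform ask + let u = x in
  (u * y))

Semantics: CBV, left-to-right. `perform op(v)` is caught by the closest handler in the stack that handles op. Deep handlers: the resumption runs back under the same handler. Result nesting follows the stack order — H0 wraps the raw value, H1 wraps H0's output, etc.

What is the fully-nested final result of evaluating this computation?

Evaluation trace:
ask @ H0 ⇒ 5
emit(8) @ H1 ⇒ out+=8
ask @ H0 ⇒ 5
ask @ H0 ⇒ 5
ask @ H0 ⇒ 5
H0 returns 65
H1 returns [8, 65]
= [8, 65]

Answer: [8, 65]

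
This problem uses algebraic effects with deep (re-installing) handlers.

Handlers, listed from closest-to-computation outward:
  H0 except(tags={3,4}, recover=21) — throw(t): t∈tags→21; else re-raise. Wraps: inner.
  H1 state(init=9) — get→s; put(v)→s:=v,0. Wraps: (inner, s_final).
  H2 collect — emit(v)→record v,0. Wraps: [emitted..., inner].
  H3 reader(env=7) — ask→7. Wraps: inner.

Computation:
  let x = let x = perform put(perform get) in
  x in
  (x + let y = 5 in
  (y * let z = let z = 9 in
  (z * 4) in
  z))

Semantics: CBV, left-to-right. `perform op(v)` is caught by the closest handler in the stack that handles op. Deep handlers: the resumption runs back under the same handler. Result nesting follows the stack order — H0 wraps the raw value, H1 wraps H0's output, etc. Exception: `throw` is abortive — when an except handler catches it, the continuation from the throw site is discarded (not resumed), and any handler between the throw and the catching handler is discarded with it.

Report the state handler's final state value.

Answer: 9

Working:
get @ H1 ⇒ 9
put(9) @ H1 ⇒ s:=9
H0 returns 180
H1 returns (180, 9)
H2 returns [(180, 9)]
H3 returns [(180, 9)]
= [(180, 9)]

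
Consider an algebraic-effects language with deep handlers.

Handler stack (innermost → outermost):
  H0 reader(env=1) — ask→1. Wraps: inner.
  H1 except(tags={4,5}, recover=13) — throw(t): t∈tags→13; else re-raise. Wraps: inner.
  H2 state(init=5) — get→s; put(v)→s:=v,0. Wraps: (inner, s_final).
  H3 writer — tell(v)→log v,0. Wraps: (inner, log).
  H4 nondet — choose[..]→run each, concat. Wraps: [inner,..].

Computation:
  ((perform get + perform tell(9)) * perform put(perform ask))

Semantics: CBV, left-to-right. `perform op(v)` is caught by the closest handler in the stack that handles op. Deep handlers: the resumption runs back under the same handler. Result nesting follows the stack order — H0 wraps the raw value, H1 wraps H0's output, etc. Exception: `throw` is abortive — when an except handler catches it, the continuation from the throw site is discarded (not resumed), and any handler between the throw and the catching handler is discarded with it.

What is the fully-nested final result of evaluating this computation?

Answer: [((0, 1), (9))]

Step-by-step:
get @ H2 ⇒ 5
tell(9) @ H3 ⇒ log+=9
ask @ H0 ⇒ 1
put(1) @ H2 ⇒ s:=1
H0 returns 0
H1 returns 0
H2 returns (0, 1)
H3 returns ((0, 1), (9))
H4 returns [((0, 1), (9))]
= [((0, 1), (9))]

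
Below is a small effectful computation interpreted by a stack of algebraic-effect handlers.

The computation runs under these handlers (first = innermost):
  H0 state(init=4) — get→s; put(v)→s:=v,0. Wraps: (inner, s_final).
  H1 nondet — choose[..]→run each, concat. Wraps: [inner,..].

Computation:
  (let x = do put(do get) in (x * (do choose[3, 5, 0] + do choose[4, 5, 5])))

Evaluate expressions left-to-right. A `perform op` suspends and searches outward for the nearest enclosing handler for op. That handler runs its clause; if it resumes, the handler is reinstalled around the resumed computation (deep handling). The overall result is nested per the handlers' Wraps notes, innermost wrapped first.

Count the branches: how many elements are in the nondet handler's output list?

Answer: 9

Evaluation trace:
get @ H0 ⇒ 4
put(4) @ H0 ⇒ s:=4
choose[3, 5, 0] @ H1
  branch[0] choose=3:
    choose[4, 5, 5] @ H1
      branch[0] choose=4:
        H0 returns (0, 4)
        H1 returns [(0, 4)]
      branch[1] choose=5:
        H0 returns (0, 4)
        H1 returns [(0, 4)]
      branch[2] choose=5:
        H0 returns (0, 4)
        H1 returns [(0, 4)]
  branch[1] choose=5:
    choose[4, 5, 5] @ H1
      branch[0] choose=4:
        H0 returns (0, 4)
        H1 returns [(0, 4)]
      branch[1] choose=5:
        H0 returns (0, 4)
        H1 returns [(0, 4)]
      branch[2] choose=5:
        H0 returns (0, 4)
        H1 returns [(0, 4)]
  branch[2] choose=0:
    choose[4, 5, 5] @ H1
      branch[0] choose=4:
        H0 returns (0, 4)
        H1 returns [(0, 4)]
      branch[1] choose=5:
        H0 returns (0, 4)
        H1 returns [(0, 4)]
      branch[2] choose=5:
        H0 returns (0, 4)
        H1 returns [(0, 4)]
= [(0, 4), (0, 4), (0, 4), (0, 4), (0, 4), (0, 4), (0, 4), (0, 4), (0, 4)]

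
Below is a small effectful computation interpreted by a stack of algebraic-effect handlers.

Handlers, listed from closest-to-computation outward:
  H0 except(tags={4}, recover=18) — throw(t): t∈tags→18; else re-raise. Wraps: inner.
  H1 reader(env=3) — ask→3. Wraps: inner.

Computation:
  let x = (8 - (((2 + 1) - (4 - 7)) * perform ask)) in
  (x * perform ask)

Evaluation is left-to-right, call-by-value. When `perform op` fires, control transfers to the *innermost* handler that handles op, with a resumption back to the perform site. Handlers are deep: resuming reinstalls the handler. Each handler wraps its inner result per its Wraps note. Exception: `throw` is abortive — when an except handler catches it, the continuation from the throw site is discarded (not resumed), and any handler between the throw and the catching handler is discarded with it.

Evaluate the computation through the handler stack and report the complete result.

Answer: -30

Step-by-step:
ask @ H1 ⇒ 3
ask @ H1 ⇒ 3
H0 returns -30
H1 returns -30
= -30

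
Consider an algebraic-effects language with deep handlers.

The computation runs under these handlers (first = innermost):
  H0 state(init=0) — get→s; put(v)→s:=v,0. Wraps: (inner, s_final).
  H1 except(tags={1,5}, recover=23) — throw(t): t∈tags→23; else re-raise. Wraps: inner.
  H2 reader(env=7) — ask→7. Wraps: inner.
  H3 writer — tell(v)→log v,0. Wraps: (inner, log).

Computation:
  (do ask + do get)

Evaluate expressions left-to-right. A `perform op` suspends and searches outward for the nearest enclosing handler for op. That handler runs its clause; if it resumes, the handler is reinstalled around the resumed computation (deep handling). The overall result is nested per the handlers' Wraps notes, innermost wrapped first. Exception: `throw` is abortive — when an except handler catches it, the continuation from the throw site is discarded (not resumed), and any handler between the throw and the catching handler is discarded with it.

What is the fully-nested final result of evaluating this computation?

Answer: ((7, 0), ())

Step-by-step:
ask @ H2 ⇒ 7
get @ H0 ⇒ 0
H0 returns (7, 0)
H1 returns (7, 0)
H2 returns (7, 0)
H3 returns ((7, 0), ())
= ((7, 0), ())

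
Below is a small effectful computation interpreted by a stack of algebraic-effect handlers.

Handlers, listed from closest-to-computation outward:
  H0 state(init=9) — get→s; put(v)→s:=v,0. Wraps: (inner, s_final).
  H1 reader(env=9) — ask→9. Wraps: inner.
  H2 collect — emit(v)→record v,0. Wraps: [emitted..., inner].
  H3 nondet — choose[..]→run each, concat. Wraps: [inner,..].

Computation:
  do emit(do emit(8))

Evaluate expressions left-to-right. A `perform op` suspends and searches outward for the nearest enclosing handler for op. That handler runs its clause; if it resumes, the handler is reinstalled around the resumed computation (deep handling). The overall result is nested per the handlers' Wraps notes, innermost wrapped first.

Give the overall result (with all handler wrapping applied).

Answer: [[8, 0, (0, 9)]]

Evaluation trace:
emit(8) @ H2 ⇒ out+=8
emit(0) @ H2 ⇒ out+=0
H0 returns (0, 9)
H1 returns (0, 9)
H2 returns [8, 0, (0, 9)]
H3 returns [[8, 0, (0, 9)]]
= [[8, 0, (0, 9)]]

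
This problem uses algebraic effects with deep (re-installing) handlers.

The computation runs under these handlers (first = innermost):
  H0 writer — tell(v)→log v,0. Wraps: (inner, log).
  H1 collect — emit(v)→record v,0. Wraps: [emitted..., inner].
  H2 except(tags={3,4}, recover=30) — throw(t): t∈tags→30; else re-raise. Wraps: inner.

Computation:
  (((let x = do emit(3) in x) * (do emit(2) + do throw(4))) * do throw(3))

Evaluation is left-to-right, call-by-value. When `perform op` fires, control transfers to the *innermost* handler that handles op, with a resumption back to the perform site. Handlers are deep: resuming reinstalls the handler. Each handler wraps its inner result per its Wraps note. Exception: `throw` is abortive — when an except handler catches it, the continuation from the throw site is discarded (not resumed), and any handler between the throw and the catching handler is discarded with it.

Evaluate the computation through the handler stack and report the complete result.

Working:
emit(3) @ H1 ⇒ out+=3
emit(2) @ H1 ⇒ out+=2
throw(4) @ H2 caught ⇒ 30
= 30

Answer: 30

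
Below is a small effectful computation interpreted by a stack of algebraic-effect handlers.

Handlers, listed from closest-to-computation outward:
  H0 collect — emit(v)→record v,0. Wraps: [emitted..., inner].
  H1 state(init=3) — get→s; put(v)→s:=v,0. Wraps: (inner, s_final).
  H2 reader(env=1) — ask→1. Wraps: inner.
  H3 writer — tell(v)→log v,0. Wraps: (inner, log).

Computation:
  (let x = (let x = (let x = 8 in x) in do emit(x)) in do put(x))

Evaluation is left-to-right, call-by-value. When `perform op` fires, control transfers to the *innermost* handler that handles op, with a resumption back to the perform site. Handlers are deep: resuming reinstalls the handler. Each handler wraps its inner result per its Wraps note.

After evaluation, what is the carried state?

Evaluation trace:
emit(8) @ H0 ⇒ out+=8
put(0) @ H1 ⇒ s:=0
H0 returns [8, 0]
H1 returns ([8, 0], 0)
H2 returns ([8, 0], 0)
H3 returns (([8, 0], 0), ())
= (([8, 0], 0), ())

Answer: 0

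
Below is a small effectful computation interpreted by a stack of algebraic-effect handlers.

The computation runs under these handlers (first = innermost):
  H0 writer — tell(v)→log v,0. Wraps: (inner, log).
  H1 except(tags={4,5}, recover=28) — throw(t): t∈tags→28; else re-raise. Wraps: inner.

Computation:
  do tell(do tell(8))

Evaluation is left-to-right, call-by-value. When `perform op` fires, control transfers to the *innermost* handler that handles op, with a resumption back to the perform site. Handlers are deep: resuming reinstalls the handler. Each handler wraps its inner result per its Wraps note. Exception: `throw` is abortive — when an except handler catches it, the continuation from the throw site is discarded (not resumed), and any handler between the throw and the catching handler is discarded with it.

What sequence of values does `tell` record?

Evaluation trace:
tell(8) @ H0 ⇒ log+=8
tell(0) @ H0 ⇒ log+=0
H0 returns (0, (8, 0))
H1 returns (0, (8, 0))
= (0, (8, 0))

Answer: (8, 0)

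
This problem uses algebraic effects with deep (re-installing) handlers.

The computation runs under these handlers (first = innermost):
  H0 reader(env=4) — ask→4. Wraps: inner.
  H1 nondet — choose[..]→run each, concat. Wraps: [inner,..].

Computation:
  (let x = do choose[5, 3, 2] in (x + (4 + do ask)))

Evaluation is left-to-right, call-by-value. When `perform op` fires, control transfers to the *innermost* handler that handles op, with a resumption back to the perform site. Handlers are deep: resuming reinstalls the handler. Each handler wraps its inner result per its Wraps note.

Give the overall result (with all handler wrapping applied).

Evaluation trace:
choose[5, 3, 2] @ H1
  branch[0] choose=5:
    ask @ H0 ⇒ 4
    H0 returns 13
    H1 returns [13]
  branch[1] choose=3:
    ask @ H0 ⇒ 4
    H0 returns 11
    H1 returns [11]
  branch[2] choose=2:
    ask @ H0 ⇒ 4
    H0 returns 10
    H1 returns [10]
= [13, 11, 10]

Answer: [13, 11, 10]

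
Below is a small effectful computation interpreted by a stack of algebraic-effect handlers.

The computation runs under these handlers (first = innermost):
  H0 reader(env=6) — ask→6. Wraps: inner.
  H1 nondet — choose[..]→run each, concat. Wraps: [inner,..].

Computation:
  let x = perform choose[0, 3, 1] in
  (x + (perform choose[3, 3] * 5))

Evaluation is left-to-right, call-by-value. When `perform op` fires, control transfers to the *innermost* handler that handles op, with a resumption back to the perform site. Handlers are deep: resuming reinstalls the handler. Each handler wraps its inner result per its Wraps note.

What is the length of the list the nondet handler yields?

Working:
choose[0, 3, 1] @ H1
  branch[0] choose=0:
    choose[3, 3] @ H1
      branch[0] choose=3:
        H0 returns 15
        H1 returns [15]
      branch[1] choose=3:
        H0 returns 15
        H1 returns [15]
  branch[1] choose=3:
    choose[3, 3] @ H1
      branch[0] choose=3:
        H0 returns 18
        H1 returns [18]
      branch[1] choose=3:
        H0 returns 18
        H1 returns [18]
  branch[2] choose=1:
    choose[3, 3] @ H1
      branch[0] choose=3:
        H0 returns 16
        H1 returns [16]
      branch[1] choose=3:
        H0 returns 16
        H1 returns [16]
= [15, 15, 18, 18, 16, 16]

Answer: 6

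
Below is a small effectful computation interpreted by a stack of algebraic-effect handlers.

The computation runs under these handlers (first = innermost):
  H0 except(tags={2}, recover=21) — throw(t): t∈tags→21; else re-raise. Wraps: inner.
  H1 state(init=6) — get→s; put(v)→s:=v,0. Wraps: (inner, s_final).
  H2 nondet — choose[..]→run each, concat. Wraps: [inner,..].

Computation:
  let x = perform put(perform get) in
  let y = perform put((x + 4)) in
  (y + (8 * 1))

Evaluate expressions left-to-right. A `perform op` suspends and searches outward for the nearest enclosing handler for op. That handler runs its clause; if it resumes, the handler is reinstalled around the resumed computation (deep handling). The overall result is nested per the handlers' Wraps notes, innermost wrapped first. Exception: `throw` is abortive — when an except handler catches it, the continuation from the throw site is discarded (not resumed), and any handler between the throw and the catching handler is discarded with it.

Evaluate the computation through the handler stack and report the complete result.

Answer: [(8, 4)]

Working:
get @ H1 ⇒ 6
put(6) @ H1 ⇒ s:=6
put(4) @ H1 ⇒ s:=4
H0 returns 8
H1 returns (8, 4)
H2 returns [(8, 4)]
= [(8, 4)]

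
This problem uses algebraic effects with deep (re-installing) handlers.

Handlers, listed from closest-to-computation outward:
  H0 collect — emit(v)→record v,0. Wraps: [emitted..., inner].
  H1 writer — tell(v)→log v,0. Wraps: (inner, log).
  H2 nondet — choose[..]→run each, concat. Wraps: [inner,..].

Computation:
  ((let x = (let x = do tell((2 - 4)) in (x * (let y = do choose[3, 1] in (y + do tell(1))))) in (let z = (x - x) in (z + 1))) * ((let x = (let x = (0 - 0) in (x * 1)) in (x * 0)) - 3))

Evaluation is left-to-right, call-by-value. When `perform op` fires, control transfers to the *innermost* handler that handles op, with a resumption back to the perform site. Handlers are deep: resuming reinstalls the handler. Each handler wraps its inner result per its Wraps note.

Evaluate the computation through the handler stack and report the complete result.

Answer: [([-3], (-2, 1)), ([-3], (-2, 1))]

Step-by-step:
tell(-2) @ H1 ⇒ log+=-2
choose[3, 1] @ H2
  branch[0] choose=3:
    tell(1) @ H1 ⇒ log+=1
    H0 returns [-3]
    H1 returns ([-3], (-2, 1))
    H2 returns [([-3], (-2, 1))]
  branch[1] choose=1:
    tell(1) @ H1 ⇒ log+=1
    H0 returns [-3]
    H1 returns ([-3], (-2, 1))
    H2 returns [([-3], (-2, 1))]
= [([-3], (-2, 1)), ([-3], (-2, 1))]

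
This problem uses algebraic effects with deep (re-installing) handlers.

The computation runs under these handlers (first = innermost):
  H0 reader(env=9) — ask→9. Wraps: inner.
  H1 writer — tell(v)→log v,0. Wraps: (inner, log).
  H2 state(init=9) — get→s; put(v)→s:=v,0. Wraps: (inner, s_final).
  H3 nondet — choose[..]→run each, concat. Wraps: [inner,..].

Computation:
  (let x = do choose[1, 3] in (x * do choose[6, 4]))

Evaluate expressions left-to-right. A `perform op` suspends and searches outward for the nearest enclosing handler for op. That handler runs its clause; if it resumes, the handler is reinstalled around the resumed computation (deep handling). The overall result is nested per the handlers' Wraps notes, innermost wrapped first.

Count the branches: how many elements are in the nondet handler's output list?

Answer: 4

Evaluation trace:
choose[1, 3] @ H3
  branch[0] choose=1:
    choose[6, 4] @ H3
      branch[0] choose=6:
        H0 returns 6
        H1 returns (6, ())
        H2 returns ((6, ()), 9)
        H3 returns [((6, ()), 9)]
      branch[1] choose=4:
        H0 returns 4
        H1 returns (4, ())
        H2 returns ((4, ()), 9)
        H3 returns [((4, ()), 9)]
  branch[1] choose=3:
    choose[6, 4] @ H3
      branch[0] choose=6:
        H0 returns 18
        H1 returns (18, ())
        H2 returns ((18, ()), 9)
        H3 returns [((18, ()), 9)]
      branch[1] choose=4:
        H0 returns 12
        H1 returns (12, ())
        H2 returns ((12, ()), 9)
        H3 returns [((12, ()), 9)]
= [((6, ()), 9), ((4, ()), 9), ((18, ()), 9), ((12, ()), 9)]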